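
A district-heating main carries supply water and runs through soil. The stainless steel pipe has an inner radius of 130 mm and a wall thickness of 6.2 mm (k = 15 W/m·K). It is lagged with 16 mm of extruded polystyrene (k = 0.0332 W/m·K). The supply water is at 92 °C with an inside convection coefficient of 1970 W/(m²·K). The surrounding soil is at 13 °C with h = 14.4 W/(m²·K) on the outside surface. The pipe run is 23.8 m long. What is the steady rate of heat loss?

Q ≈ 3100 W

Treating each annulus and film as a series resistance:
R_inner film = 1/(h_i·2πr₁L) = 1/(1970×2π×0.13×23.8) = 2.611×10^-5 K/W
R_stainless steel pipe wall = ln(136.2/130)/(2π×15×23.8) = 2.077×10^-5 K/W
R_extruded polystyrene = ln(152.2/136.2)/(2π×0.0332×23.8) = 0.02237 K/W
R_outer film = 1/(h_o·2πr_oL) = 1/(14.4×2π×0.1522×23.8) = 0.003051 K/W
R_total = 0.02547 K/W
Q = ΔT/R_total = 79/0.02547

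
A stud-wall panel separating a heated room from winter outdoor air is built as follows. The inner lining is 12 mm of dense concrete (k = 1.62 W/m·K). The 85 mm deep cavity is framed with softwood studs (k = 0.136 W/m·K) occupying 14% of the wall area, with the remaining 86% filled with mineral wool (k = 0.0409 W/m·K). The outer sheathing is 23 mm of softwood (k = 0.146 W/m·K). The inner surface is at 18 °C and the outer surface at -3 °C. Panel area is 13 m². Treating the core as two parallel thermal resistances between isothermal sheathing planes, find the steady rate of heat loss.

Sheathing layers in series; stud and cavity paths in parallel between them.
R_inner = 0.012/(1.62×13) = 5.698×10^-4 K/W
R_stud  = 0.085/(0.136×0.14×13) = 0.3434 K/W
R_cav   = 0.085/(0.0409×0.86×13) = 0.1859 K/W
1/R_core = 1/R_stud + 1/R_cav → R_core = 0.1206 K/W
R_outer = 0.023/(0.146×13) = 0.01212 K/W
R_total = 0.1333 K/W
Q = ΔT/R_total = 21/0.1333

Q ≈ 158 W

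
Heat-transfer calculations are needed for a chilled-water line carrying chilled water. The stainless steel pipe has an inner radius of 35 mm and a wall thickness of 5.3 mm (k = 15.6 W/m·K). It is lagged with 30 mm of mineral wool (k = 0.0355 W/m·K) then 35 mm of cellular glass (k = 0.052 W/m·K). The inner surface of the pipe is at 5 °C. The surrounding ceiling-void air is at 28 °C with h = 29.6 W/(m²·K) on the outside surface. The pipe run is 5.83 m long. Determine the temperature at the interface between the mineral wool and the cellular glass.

Cylindrical conduction, so R = ln(r₂/r₁)/(2πkL) per layer, in series:
R_stainless steel pipe wall = ln(40.3/35)/(2π×15.6×5.83) = 2.467×10^-4 K/W
R_mineral wool = ln(70.3/40.3)/(2π×0.0355×5.83) = 0.4279 K/W
R_cellular glass = ln(105.3/70.3)/(2π×0.052×5.83) = 0.2121 K/W
R_outer film = 1/(h_o·2πr_oL) = 1/(29.6×2π×0.1053×5.83) = 0.008759 K/W
R_total = 0.649 K/W
Q = ΔT/R_total = 23/0.649
Q = 35.4 W
T_interface = T_inner + Q·ΣR(inner→interface) = 5 + 35.4×0.4281

T ≈ 20.2 °C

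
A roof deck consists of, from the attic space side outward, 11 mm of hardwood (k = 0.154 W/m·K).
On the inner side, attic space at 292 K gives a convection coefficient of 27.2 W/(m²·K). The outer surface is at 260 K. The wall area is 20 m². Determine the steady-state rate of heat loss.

Q ≈ 5920 W

Thermal resistances in series:
R_inner film = 1/(h_i·A) = 1/(27.2×20) = 0.001838 K/W
R_hardwood = L/(kA) = 0.011/(0.154×20) = 0.003571 K/W
R_total = 0.00541 K/W
Q = ΔT / R_total = 32 / 0.00541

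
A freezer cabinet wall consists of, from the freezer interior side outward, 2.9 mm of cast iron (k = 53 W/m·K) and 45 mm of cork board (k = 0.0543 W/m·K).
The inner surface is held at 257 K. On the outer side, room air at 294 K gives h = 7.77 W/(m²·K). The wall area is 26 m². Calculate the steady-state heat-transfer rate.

Q ≈ 1000 W

Using the resistance-network approach (series):
R_cast iron = L/(kA) = 0.0029/(53×26) = 2.104×10^-6 K/W
R_cork board = L/(kA) = 0.045/(0.0543×26) = 0.03187 K/W
R_outer film = 1/(h_o·A) = 1/(7.77×26) = 0.00495 K/W
R_total = 0.03683 K/W
Q = ΔT / R_total = 37 / 0.03683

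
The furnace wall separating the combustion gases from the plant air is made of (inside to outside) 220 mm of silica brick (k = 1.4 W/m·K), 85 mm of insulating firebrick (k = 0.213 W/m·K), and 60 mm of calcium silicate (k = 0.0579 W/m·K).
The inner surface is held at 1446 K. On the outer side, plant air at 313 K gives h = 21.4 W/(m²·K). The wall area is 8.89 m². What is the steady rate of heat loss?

Using the resistance-network approach (series):
R_silica brick = L/(kA) = 0.22/(1.4×8.89) = 0.01768 K/W
R_insulating firebrick = L/(kA) = 0.085/(0.213×8.89) = 0.04489 K/W
R_calcium silicate = L/(kA) = 0.06/(0.0579×8.89) = 0.1166 K/W
R_outer film = 1/(h_o·A) = 1/(21.4×8.89) = 0.005256 K/W
R_total = 0.1844 K/W
Q = ΔT / R_total = 1133 / 0.1844

Q ≈ 6140 W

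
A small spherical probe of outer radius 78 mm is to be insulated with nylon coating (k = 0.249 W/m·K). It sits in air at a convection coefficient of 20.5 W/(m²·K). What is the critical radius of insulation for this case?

r_cr ≈ 24.3 mm

For a sphere r_cr = 2k/h = 2×0.249/20.5
r_cr = 24.3 mm; since the bare radius (78 mm) is above r_cr, any added insulation will reduce heat loss.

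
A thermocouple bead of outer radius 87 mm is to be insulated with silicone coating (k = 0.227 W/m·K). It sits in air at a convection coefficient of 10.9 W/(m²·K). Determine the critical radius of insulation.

r_cr ≈ 41.7 mm

For a sphere r_cr = 2k/h = 2×0.227/10.9
r_cr = 41.7 mm; since the bare radius (87 mm) is above r_cr, any added insulation will reduce heat loss.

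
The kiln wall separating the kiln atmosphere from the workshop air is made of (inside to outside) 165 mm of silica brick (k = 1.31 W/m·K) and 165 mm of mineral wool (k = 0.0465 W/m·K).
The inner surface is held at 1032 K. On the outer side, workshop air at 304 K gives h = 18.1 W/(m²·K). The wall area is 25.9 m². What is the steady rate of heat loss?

Using the resistance-network approach (series):
R_silica brick = L/(kA) = 0.165/(1.31×25.9) = 0.004863 K/W
R_mineral wool = L/(kA) = 0.165/(0.0465×25.9) = 0.137 K/W
R_outer film = 1/(h_o·A) = 1/(18.1×25.9) = 0.002133 K/W
R_total = 0.144 K/W
Q = ΔT / R_total = 728 / 0.144

Q ≈ 5060 W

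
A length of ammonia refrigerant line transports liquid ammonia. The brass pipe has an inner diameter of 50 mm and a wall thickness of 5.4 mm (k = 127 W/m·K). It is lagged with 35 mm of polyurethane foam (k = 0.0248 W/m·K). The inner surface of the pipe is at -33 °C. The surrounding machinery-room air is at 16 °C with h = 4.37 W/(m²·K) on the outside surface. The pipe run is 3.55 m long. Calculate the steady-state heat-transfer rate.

Cylindrical conduction, so R = ln(r₂/r₁)/(2πkL) per layer, in series:
R_brass pipe wall = ln(30.4/25)/(2π×127×3.55) = 6.904×10^-5 K/W
R_polyurethane foam = ln(65.4/30.4)/(2π×0.0248×3.55) = 1.385 K/W
R_outer film = 1/(h_o·2πr_oL) = 1/(4.37×2π×0.0654×3.55) = 0.1569 K/W
R_total = 1.542 K/W
Q = ΔT/R_total = 49/1.542

Q ≈ 31.8 W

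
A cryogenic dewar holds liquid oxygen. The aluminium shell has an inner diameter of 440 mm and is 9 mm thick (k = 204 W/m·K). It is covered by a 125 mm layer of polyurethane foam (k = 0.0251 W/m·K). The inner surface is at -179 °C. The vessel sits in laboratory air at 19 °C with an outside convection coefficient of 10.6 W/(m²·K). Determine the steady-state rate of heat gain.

Each spherical layer contributes R = (1/r_i − 1/r_o)/(4πk):
R_aluminium shell = (1/0.22 − 1/0.229)/(4π×204) = 6.969×10^-5 K/W
R_polyurethane foam = (1/0.229 − 1/0.354)/(4π×0.0251) = 4.889 K/W
R_outer film = 1/(h·4πr_o²) = 1/(10.6×4π×0.354²) = 0.05991 K/W
R_total = 4.949 K/W
Q = ΔT/R_total = 198/4.949

Q ≈ 40 W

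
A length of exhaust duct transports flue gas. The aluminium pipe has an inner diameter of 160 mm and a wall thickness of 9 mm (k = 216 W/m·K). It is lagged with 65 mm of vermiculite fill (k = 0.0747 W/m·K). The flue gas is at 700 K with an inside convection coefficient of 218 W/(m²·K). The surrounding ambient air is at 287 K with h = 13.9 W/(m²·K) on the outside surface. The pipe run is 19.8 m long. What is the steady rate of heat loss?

Q ≈ 6530 W

Cylindrical conduction, so R = ln(r₂/r₁)/(2πkL) per layer, in series:
R_inner film = 1/(h_i·2πr₁L) = 1/(218×2π×0.08×19.8) = 4.609×10^-4 K/W
R_aluminium pipe wall = ln(89/80)/(2π×216×19.8) = 3.967×10^-6 K/W
R_vermiculite fill = ln(154/89)/(2π×0.0747×19.8) = 0.059 K/W
R_outer film = 1/(h_o·2πr_oL) = 1/(13.9×2π×0.154×19.8) = 0.003755 K/W
R_total = 0.06322 K/W
Q = ΔT/R_total = 413/0.06322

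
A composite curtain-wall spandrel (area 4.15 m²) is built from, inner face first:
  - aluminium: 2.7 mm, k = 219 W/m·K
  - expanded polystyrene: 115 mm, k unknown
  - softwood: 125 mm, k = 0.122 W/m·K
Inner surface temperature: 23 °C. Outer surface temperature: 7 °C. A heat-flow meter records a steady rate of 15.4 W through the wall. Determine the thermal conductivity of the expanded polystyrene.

k ≈ 0.035 W/(m·K)

Using the resistance-network approach (series):
R_aluminium = L/(kA) = 0.0027/(219×4.15) = 2.971×10^-6 K/W
R_softwood = L/(kA) = 0.125/(0.122×4.15) = 0.2469 K/W
Sum of known resistances R_other = 0.2469 K/W
Total R = ΔT/Q = 16/15.4 = 1.039 K/W
R_expanded polystyrene = R_total − R_other = 0.7921 K/W
k = L/(R·A) = 0.115/(0.7921×4.15)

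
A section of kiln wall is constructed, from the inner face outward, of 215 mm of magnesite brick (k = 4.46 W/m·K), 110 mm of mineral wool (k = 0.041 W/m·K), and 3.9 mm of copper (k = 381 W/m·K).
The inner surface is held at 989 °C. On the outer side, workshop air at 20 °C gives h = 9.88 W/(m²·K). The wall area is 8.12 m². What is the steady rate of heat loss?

Treating each layer as a thermal resistance in series:
R_magnesite brick = L/(kA) = 0.215/(4.46×8.12) = 0.005937 K/W
R_mineral wool = L/(kA) = 0.11/(0.041×8.12) = 0.3304 K/W
R_copper = L/(kA) = 0.0039/(381×8.12) = 1.261×10^-6 K/W
R_outer film = 1/(h_o·A) = 1/(9.88×8.12) = 0.01246 K/W
R_total = 0.3488 K/W
Q = ΔT / R_total = 969 / 0.3488

Q ≈ 2780 W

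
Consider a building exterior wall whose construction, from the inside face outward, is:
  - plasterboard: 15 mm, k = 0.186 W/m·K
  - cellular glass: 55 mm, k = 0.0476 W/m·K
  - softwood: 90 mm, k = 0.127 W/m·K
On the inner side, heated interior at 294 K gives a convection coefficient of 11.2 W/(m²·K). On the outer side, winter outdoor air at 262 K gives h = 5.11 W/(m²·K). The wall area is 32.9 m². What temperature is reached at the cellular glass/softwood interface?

Thermal resistances in series:
R_inner film = 1/(h_i·A) = 1/(11.2×32.9) = 0.002714 K/W
R_plasterboard = L/(kA) = 0.015/(0.186×32.9) = 0.002451 K/W
R_cellular glass = L/(kA) = 0.055/(0.0476×32.9) = 0.03512 K/W
R_softwood = L/(kA) = 0.09/(0.127×32.9) = 0.02154 K/W
R_outer film = 1/(h_o·A) = 1/(5.11×32.9) = 0.005948 K/W
R_total = 0.06777 K/W;  Q = ΔT/R_total = 32/0.06777 = 472.2 W
T_interface = T_inner − Q·ΣR(inner→interface) = 294 − 472×0.04029

T ≈ 275 K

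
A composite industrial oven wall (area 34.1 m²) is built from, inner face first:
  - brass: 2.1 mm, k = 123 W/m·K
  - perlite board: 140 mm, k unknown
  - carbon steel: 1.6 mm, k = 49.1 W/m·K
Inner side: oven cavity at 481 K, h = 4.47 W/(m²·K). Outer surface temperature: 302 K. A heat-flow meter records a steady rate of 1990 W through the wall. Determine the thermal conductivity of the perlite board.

k ≈ 0.0492 W/(m·K)

Series thermal resistances:
R_inner film = 1/(h_i·A) = 1/(4.47×34.1) = 0.006561 K/W
R_brass = L/(kA) = 0.0021/(123×34.1) = 5.007×10^-7 K/W
R_carbon steel = L/(kA) = 0.0016/(49.1×34.1) = 9.556×10^-7 K/W
Sum of known resistances R_other = 0.006562 K/W
Total R = ΔT/Q = 179/1990 = 0.08995 K/W
R_perlite board = R_total − R_other = 0.08339 K/W
k = L/(R·A) = 0.14/(0.08339×34.1)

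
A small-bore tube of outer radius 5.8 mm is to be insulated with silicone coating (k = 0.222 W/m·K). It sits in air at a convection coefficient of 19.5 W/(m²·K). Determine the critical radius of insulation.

r_cr ≈ 11.4 mm

For a cylinder r_cr = k/h = 0.222/19.5
r_cr = 11.4 mm; since the bare radius (5.8 mm) is below r_cr, adding a thin layer of insulation will *increase* heat loss.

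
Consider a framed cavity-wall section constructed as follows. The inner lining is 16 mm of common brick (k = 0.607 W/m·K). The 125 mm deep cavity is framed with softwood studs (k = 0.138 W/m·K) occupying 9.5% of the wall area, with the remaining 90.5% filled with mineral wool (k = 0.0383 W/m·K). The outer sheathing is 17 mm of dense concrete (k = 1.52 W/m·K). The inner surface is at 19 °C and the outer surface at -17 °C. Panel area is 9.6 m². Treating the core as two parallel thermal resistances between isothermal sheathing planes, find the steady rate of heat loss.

Sheathing layers in series; stud and cavity paths in parallel between them.
R_inner = 0.016/(0.607×9.6) = 0.002746 K/W
R_stud  = 0.125/(0.138×0.095×9.6) = 0.9932 K/W
R_cav   = 0.125/(0.0383×0.905×9.6) = 0.3757 K/W
1/R_core = 1/R_stud + 1/R_cav → R_core = 0.2726 K/W
R_outer = 0.017/(1.52×9.6) = 0.001165 K/W
R_total = 0.2765 K/W
Q = ΔT/R_total = 36/0.2765

Q ≈ 130 W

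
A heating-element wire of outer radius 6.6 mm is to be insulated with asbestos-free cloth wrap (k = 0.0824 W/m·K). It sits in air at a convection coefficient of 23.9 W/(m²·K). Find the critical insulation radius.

For a cylinder r_cr = k/h = 0.0824/23.9
r_cr = 3.45 mm; since the bare radius (6.6 mm) is above r_cr, any added insulation will reduce heat loss.

r_cr ≈ 3.45 mm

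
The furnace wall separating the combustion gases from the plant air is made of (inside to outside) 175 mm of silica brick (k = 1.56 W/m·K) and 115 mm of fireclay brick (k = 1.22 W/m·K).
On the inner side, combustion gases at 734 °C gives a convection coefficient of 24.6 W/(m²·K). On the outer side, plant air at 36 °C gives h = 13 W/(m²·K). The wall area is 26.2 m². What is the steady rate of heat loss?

Model the wall as resistances in series:
R_inner film = 1/(h_i·A) = 1/(24.6×26.2) = 0.001552 K/W
R_silica brick = L/(kA) = 0.175/(1.56×26.2) = 0.004282 K/W
R_fireclay brick = L/(kA) = 0.115/(1.22×26.2) = 0.003598 K/W
R_outer film = 1/(h_o·A) = 1/(13×26.2) = 0.002936 K/W
R_total = 0.01237 K/W
Q = ΔT / R_total = 698 / 0.01237

Q ≈ 56400 W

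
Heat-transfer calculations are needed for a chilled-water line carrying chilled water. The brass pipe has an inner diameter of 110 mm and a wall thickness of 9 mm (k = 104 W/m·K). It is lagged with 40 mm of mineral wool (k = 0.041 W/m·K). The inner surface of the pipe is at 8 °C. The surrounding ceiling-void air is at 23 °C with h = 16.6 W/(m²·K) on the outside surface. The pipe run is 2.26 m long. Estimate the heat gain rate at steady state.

Per-layer cylindrical resistances, series-summed:
R_brass pipe wall = ln(64/55)/(2π×104×2.26) = 1.026×10^-4 K/W
R_mineral wool = ln(104/64)/(2π×0.041×2.26) = 0.8339 K/W
R_outer film = 1/(h_o·2πr_oL) = 1/(16.6×2π×0.104×2.26) = 0.04079 K/W
R_total = 0.8748 K/W
Q = ΔT/R_total = 15/0.8748

Q ≈ 17.1 W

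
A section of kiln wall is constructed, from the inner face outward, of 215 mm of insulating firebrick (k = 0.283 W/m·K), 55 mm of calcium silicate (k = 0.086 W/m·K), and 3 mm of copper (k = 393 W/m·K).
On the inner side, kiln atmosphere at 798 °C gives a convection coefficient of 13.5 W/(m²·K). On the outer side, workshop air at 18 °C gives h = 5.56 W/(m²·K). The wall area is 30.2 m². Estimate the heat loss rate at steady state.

Q ≈ 14200 W

Series thermal resistances:
R_inner film = 1/(h_i·A) = 1/(13.5×30.2) = 0.002453 K/W
R_insulating firebrick = L/(kA) = 0.215/(0.283×30.2) = 0.02516 K/W
R_calcium silicate = L/(kA) = 0.055/(0.086×30.2) = 0.02118 K/W
R_copper = L/(kA) = 0.003/(393×30.2) = 2.528×10^-7 K/W
R_outer film = 1/(h_o·A) = 1/(5.56×30.2) = 0.005956 K/W
R_total = 0.05474 K/W
Q = ΔT / R_total = 780 / 0.05474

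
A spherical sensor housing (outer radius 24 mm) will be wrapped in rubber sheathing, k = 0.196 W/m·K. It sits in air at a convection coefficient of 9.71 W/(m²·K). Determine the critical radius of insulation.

For a sphere r_cr = 2k/h = 2×0.196/9.71
r_cr = 40.4 mm; since the bare radius (24 mm) is below r_cr, adding a thin layer of insulation will *increase* heat loss.

r_cr ≈ 40.4 mm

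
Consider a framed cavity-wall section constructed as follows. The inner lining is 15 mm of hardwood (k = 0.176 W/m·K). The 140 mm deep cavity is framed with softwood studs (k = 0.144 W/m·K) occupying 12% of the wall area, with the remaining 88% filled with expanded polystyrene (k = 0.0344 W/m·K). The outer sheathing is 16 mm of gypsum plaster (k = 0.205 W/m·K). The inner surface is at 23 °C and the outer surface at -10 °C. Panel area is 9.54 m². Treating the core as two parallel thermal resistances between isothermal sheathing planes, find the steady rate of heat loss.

Sheathing layers in series; stud and cavity paths in parallel between them.
R_inner = 0.015/(0.176×9.54) = 0.008934 K/W
R_stud  = 0.14/(0.144×0.12×9.54) = 0.8493 K/W
R_cav   = 0.14/(0.0344×0.88×9.54) = 0.4848 K/W
1/R_core = 1/R_stud + 1/R_cav → R_core = 0.3086 K/W
R_outer = 0.016/(0.205×9.54) = 0.008181 K/W
R_total = 0.3257 K/W
Q = ΔT/R_total = 33/0.3257

Q ≈ 101 W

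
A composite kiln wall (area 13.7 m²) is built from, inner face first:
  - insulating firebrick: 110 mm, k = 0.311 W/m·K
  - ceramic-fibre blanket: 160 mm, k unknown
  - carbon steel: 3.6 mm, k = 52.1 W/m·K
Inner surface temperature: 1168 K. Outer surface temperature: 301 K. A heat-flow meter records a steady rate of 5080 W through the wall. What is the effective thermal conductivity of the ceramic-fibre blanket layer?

k ≈ 0.0806 W/(m·K)

Model the wall as resistances in series:
R_insulating firebrick = L/(kA) = 0.11/(0.311×13.7) = 0.02582 K/W
R_carbon steel = L/(kA) = 0.0036/(52.1×13.7) = 5.044×10^-6 K/W
Sum of known resistances R_other = 0.02582 K/W
Total R = ΔT/Q = 867/5080 = 0.1707 K/W
R_ceramic-fibre blanket = R_total − R_other = 0.1448 K/W
k = L/(R·A) = 0.16/(0.1448×13.7)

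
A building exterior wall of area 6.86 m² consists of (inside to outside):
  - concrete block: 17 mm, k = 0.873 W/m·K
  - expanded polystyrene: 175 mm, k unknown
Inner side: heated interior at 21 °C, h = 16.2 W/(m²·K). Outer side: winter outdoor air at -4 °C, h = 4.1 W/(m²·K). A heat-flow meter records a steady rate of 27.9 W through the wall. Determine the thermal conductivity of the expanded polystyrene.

Treating each layer as a thermal resistance in series:
R_inner film = 1/(h_i·A) = 1/(16.2×6.86) = 0.008998 K/W
R_concrete block = L/(kA) = 0.017/(0.873×6.86) = 0.002839 K/W
R_outer film = 1/(h_o·A) = 1/(4.1×6.86) = 0.03555 K/W
Sum of known resistances R_other = 0.04739 K/W
Total R = ΔT/Q = 25/27.9 = 0.8961 K/W
R_expanded polystyrene = R_total − R_other = 0.8487 K/W
k = L/(R·A) = 0.175/(0.8487×6.86)

k ≈ 0.0301 W/(m·K)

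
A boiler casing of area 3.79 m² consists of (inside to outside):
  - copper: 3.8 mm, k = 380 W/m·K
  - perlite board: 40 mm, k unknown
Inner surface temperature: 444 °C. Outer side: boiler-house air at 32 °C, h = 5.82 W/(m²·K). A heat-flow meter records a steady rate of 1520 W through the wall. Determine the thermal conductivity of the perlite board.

k ≈ 0.0468 W/(m·K)

Thermal resistances in series:
R_copper = L/(kA) = 0.0038/(380×3.79) = 2.639×10^-6 K/W
R_outer film = 1/(h_o·A) = 1/(5.82×3.79) = 0.04534 K/W
Sum of known resistances R_other = 0.04534 K/W
Total R = ΔT/Q = 412/1520 = 0.2711 K/W
R_perlite board = R_total − R_other = 0.2257 K/W
k = L/(R·A) = 0.04/(0.2257×3.79)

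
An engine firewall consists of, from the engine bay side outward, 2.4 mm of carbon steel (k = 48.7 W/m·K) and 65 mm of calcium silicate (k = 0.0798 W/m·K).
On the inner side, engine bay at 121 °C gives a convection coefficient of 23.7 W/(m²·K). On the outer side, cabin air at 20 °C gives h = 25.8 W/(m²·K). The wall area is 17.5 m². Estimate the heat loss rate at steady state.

Q ≈ 1970 W

Model the wall as resistances in series:
R_inner film = 1/(h_i·A) = 1/(23.7×17.5) = 0.002411 K/W
R_carbon steel = L/(kA) = 0.0024/(48.7×17.5) = 2.816×10^-6 K/W
R_calcium silicate = L/(kA) = 0.065/(0.0798×17.5) = 0.04654 K/W
R_outer film = 1/(h_o·A) = 1/(25.8×17.5) = 0.002215 K/W
R_total = 0.05117 K/W
Q = ΔT / R_total = 101 / 0.05117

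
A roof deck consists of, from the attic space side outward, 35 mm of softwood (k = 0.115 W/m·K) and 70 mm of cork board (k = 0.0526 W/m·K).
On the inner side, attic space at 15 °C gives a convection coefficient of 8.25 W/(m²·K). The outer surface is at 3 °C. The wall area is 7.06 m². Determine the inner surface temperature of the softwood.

T ≈ 14.2 °C

Using the resistance-network approach (series):
R_inner film = 1/(h_i·A) = 1/(8.25×7.06) = 0.01717 K/W
R_softwood = L/(kA) = 0.035/(0.115×7.06) = 0.04311 K/W
R_cork board = L/(kA) = 0.07/(0.0526×7.06) = 0.1885 K/W
R_total = 0.2488 K/W;  Q = ΔT/R_total = 12/0.2488 = 48.24 W
T_interface = T_inner − Q·ΣR(inner→interface) = 15 − 48.2×0.01717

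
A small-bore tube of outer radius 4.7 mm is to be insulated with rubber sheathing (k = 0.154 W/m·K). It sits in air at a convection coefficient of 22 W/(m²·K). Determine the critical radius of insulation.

For a cylinder r_cr = k/h = 0.154/22
r_cr = 7 mm; since the bare radius (4.7 mm) is below r_cr, adding a thin layer of insulation will *increase* heat loss.

r_cr ≈ 7 mm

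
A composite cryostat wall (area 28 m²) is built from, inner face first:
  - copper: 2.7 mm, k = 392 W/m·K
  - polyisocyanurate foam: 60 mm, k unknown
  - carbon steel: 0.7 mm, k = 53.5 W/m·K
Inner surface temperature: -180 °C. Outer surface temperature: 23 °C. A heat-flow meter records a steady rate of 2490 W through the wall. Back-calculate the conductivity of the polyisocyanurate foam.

Using the resistance-network approach (series):
R_copper = L/(kA) = 0.0027/(392×28) = 2.46×10^-7 K/W
R_carbon steel = L/(kA) = 0.0007/(53.5×28) = 4.673×10^-7 K/W
Sum of known resistances R_other = 7.133×10^-7 K/W
Total R = ΔT/Q = 203/2490 = 0.08153 K/W
R_polyisocyanurate foam = R_total − R_other = 0.08153 K/W
k = L/(R·A) = 0.06/(0.08153×28)

k ≈ 0.0263 W/(m·K)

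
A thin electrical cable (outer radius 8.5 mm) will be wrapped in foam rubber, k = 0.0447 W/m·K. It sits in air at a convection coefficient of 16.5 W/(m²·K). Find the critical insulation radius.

For a cylinder r_cr = k/h = 0.0447/16.5
r_cr = 2.71 mm; since the bare radius (8.5 mm) is above r_cr, any added insulation will reduce heat loss.

r_cr ≈ 2.71 mm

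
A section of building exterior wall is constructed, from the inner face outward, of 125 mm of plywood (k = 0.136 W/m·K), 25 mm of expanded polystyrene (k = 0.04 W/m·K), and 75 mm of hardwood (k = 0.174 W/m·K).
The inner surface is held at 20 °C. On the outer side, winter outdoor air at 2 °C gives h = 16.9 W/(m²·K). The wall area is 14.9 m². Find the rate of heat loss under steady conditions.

Q ≈ 132 W

Using the resistance-network approach (series):
R_plywood = L/(kA) = 0.125/(0.136×14.9) = 0.06169 K/W
R_expanded polystyrene = L/(kA) = 0.025/(0.04×14.9) = 0.04195 K/W
R_hardwood = L/(kA) = 0.075/(0.174×14.9) = 0.02893 K/W
R_outer film = 1/(h_o·A) = 1/(16.9×14.9) = 0.003971 K/W
R_total = 0.1365 K/W
Q = ΔT / R_total = 18 / 0.1365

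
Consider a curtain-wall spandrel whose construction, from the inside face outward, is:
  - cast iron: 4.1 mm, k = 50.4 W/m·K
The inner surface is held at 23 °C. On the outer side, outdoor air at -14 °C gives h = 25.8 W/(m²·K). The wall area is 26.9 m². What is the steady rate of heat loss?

Q ≈ 25600 W

Series thermal resistances:
R_cast iron = L/(kA) = 0.0041/(50.4×26.9) = 3.024×10^-6 K/W
R_outer film = 1/(h_o·A) = 1/(25.8×26.9) = 0.001441 K/W
R_total = 0.001444 K/W
Q = ΔT / R_total = 37 / 0.001444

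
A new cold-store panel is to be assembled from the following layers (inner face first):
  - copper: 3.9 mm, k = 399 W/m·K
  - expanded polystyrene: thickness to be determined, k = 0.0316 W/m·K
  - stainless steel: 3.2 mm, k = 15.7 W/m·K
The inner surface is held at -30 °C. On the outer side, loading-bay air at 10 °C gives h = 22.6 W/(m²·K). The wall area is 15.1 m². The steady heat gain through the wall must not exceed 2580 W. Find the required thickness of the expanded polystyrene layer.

Using the resistance-network approach (series):
R_copper = L/(kA) = 0.0039/(399×15.1) = 6.473×10^-7 K/W
R_stainless steel = L/(kA) = 0.0032/(15.7×15.1) = 1.35×10^-5 K/W
R_outer film = 1/(h_o·A) = 1/(22.6×15.1) = 0.00293 K/W
Sum of the known resistances R_other = 0.002944 K/W
Required total resistance R_tot = ΔT/Q_allow = 40/2580 = 0.0155 K/W
R_expanded polystyrene = R_tot − R_other = 0.01256 K/W
L = R·k·A = 0.01256×0.0316×15.1

L ≈ 5.99 mm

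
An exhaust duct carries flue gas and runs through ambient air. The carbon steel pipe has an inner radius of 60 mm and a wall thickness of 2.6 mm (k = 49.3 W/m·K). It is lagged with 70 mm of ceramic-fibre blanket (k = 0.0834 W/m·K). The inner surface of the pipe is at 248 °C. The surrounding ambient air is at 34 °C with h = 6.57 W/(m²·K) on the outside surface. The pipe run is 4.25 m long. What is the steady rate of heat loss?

For a radial system each layer contributes R = ln(r_out/r_in)/(2πkL); films add R = 1/(hA).
R_carbon steel pipe wall = ln(62.6/60)/(2π×49.3×4.25) = 3.222×10^-5 K/W
R_ceramic-fibre blanket = ln(132.6/62.6)/(2π×0.0834×4.25) = 0.337 K/W
R_outer film = 1/(h_o·2πr_oL) = 1/(6.57×2π×0.1326×4.25) = 0.04299 K/W
R_total = 0.38 K/W
Q = ΔT/R_total = 214/0.38

Q ≈ 563 W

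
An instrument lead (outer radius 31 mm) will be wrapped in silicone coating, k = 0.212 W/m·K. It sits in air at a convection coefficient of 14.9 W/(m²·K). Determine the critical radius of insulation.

For a cylinder r_cr = k/h = 0.212/14.9
r_cr = 14.2 mm; since the bare radius (31 mm) is above r_cr, any added insulation will reduce heat loss.

r_cr ≈ 14.2 mm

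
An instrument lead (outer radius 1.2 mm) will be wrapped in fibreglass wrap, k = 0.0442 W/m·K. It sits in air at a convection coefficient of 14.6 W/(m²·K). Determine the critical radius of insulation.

For a cylinder r_cr = k/h = 0.0442/14.6
r_cr = 3.03 mm; since the bare radius (1.2 mm) is below r_cr, adding a thin layer of insulation will *increase* heat loss.

r_cr ≈ 3.03 mm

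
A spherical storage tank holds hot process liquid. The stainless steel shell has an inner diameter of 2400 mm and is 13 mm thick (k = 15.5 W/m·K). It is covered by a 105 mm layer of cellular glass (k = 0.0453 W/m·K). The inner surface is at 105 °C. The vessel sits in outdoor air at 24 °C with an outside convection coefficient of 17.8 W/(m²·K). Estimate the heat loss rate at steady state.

Each spherical layer contributes R = (1/r_i − 1/r_o)/(4πk):
R_stainless steel shell = (1/1.2 − 1/1.213)/(4π×15.5) = 4.585×10^-5 K/W
R_cellular glass = (1/1.213 − 1/1.318)/(4π×0.0453) = 0.1154 K/W
R_outer film = 1/(h·4πr_o²) = 1/(17.8×4π×1.318²) = 0.002574 K/W
R_total = 0.118 K/W
Q = ΔT/R_total = 81/0.118

Q ≈ 686 W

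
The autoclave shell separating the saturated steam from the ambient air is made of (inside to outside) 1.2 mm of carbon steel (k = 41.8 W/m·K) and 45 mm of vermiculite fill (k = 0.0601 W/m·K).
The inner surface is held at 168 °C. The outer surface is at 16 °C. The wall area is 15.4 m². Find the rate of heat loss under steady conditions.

Series thermal resistances:
R_carbon steel = L/(kA) = 0.0012/(41.8×15.4) = 1.864×10^-6 K/W
R_vermiculite fill = L/(kA) = 0.045/(0.0601×15.4) = 0.04862 K/W
R_total = 0.04862 K/W
Q = ΔT / R_total = 152 / 0.04862

Q ≈ 3130 W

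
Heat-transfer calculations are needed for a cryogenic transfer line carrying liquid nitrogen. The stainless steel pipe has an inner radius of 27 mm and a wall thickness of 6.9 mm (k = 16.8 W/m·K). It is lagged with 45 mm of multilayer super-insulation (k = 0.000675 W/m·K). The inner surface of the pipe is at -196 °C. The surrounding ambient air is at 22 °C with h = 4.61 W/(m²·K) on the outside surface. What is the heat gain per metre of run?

q′ ≈ 1.09 W/m

Radial resistances (cylindrical: R_cond = ln(r_o/r_i)/(2πkL), R_conv = 1/(h·2πrL)):
R_stainless steel pipe wall = ln(33.9/27)/(2π×16.8×1) = 0.002156 K/W
R_multilayer super-insulation = ln(78.9/33.9)/(2π×0.000675×1) = 199.2 K/W
R_outer film = 1/(h_o·2πr_oL) = 1/(4.61×2π×0.0789×1) = 0.4376 K/W
R_total = 199.6 K/W
Q = ΔT/R_total = 218/199.6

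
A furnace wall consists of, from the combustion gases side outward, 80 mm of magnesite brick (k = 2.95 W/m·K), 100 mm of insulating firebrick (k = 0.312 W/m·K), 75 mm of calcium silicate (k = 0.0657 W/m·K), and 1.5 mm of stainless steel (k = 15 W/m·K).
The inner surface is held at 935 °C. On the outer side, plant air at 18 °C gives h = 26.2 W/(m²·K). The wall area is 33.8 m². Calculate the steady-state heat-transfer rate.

Q ≈ 20300 W

Thermal resistances in series:
R_magnesite brick = L/(kA) = 0.08/(2.95×33.8) = 8.023×10^-4 K/W
R_insulating firebrick = L/(kA) = 0.1/(0.312×33.8) = 0.009483 K/W
R_calcium silicate = L/(kA) = 0.075/(0.0657×33.8) = 0.03377 K/W
R_stainless steel = L/(kA) = 0.0015/(15×33.8) = 2.959×10^-6 K/W
R_outer film = 1/(h_o·A) = 1/(26.2×33.8) = 0.001129 K/W
R_total = 0.04519 K/W
Q = ΔT / R_total = 917 / 0.04519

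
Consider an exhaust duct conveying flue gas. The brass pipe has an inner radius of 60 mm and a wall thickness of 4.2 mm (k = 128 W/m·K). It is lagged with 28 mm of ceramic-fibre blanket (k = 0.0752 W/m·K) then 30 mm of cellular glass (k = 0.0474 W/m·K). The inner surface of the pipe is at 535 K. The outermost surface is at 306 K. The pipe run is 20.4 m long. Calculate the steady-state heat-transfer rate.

For a radial system each layer contributes R = ln(r_out/r_in)/(2πkL); films add R = 1/(hA).
R_brass pipe wall = ln(64.2/60)/(2π×128×20.4) = 4.124×10^-6 K/W
R_ceramic-fibre blanket = ln(92.2/64.2)/(2π×0.0752×20.4) = 0.03755 K/W
R_cellular glass = ln(122.2/92.2)/(2π×0.0474×20.4) = 0.04637 K/W
R_total = 0.08392 K/W
Q = ΔT/R_total = 229/0.08392

Q ≈ 2730 W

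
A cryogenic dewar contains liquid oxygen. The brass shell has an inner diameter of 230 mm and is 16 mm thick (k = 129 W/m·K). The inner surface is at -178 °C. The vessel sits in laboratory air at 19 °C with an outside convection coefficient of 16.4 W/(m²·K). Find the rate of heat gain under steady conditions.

Q ≈ 695 W

Spherical conduction: R = (1/r_in − 1/r_out)/(4πk) per layer; series-sum.
R_brass shell = (1/0.115 − 1/0.131)/(4π×129) = 6.552×10^-4 K/W
R_outer film = 1/(h·4πr_o²) = 1/(16.4×4π×0.131²) = 0.2828 K/W
R_total = 0.2834 K/W
Q = ΔT/R_total = 197/0.2834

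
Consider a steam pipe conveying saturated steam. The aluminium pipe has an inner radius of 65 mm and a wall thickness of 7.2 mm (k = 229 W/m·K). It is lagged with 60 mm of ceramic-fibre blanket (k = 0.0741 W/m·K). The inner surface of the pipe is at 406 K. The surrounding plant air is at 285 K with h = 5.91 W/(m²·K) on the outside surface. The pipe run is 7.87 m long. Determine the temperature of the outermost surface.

Radial resistances (cylindrical: R_cond = ln(r_o/r_i)/(2πkL), R_conv = 1/(h·2πrL)):
R_aluminium pipe wall = ln(72.2/65)/(2π×229×7.87) = 9.277×10^-6 K/W
R_ceramic-fibre blanket = ln(132.2/72.2)/(2π×0.0741×7.87) = 0.1651 K/W
R_outer film = 1/(h_o·2πr_oL) = 1/(5.91×2π×0.1322×7.87) = 0.02588 K/W
R_total = 0.191 K/W
Q = ΔT/R_total = 121/0.191
Q = 634 W
T_interface = T_inner − Q·ΣR(inner→interface) = 406 − 634×0.1651

T ≈ 301 K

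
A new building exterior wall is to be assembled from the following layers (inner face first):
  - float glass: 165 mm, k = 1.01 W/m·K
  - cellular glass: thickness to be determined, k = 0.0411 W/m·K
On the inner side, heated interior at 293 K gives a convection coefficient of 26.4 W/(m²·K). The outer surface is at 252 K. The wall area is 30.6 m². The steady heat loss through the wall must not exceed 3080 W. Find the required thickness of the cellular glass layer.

Model the wall as resistances in series:
R_inner film = 1/(h_i·A) = 1/(26.4×30.6) = 0.001238 K/W
R_float glass = L/(kA) = 0.165/(1.01×30.6) = 0.005339 K/W
Sum of the known resistances R_other = 0.006577 K/W
Required total resistance R_tot = ΔT/Q_allow = 41/3080 = 0.01331 K/W
R_cellular glass = R_tot − R_other = 0.006735 K/W
L = R·k·A = 0.006735×0.0411×30.6

L ≈ 8.47 mm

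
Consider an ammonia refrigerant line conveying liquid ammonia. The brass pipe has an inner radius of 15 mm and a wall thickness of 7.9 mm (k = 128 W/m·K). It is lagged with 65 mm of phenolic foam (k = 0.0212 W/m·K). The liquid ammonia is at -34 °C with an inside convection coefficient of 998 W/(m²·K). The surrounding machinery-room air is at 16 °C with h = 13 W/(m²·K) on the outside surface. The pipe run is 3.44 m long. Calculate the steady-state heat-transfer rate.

Q ≈ 16.8 W

Radial resistances (cylindrical: R_cond = ln(r_o/r_i)/(2πkL), R_conv = 1/(h·2πrL)):
R_inner film = 1/(h_i·2πr₁L) = 1/(998×2π×0.015×3.44) = 0.003091 K/W
R_brass pipe wall = ln(22.9/15)/(2π×128×3.44) = 1.529×10^-4 K/W
R_phenolic foam = ln(87.9/22.9)/(2π×0.0212×3.44) = 2.935 K/W
R_outer film = 1/(h_o·2πr_oL) = 1/(13×2π×0.0879×3.44) = 0.04049 K/W
R_total = 2.979 K/W
Q = ΔT/R_total = 50/2.979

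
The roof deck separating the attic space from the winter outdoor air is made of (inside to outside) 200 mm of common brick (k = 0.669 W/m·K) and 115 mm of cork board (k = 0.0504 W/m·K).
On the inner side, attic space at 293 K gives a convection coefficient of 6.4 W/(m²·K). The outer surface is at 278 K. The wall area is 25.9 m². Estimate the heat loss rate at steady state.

Thermal resistances in series:
R_inner film = 1/(h_i·A) = 1/(6.4×25.9) = 0.006033 K/W
R_common brick = L/(kA) = 0.2/(0.669×25.9) = 0.01154 K/W
R_cork board = L/(kA) = 0.115/(0.0504×25.9) = 0.0881 K/W
R_total = 0.1057 K/W
Q = ΔT / R_total = 15 / 0.1057

Q ≈ 142 W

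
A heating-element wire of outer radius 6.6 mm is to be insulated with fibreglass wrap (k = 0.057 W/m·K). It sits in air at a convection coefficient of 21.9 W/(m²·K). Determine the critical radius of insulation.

For a cylinder r_cr = k/h = 0.057/21.9
r_cr = 2.6 mm; since the bare radius (6.6 mm) is above r_cr, any added insulation will reduce heat loss.

r_cr ≈ 2.6 mm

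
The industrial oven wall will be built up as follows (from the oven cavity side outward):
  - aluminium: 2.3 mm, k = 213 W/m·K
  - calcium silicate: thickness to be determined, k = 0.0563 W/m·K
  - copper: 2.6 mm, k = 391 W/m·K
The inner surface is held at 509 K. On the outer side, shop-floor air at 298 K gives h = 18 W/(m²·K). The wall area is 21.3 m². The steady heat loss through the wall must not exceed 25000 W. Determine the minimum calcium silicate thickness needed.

L ≈ 6.99 mm

Treating each layer as a thermal resistance in series:
R_aluminium = L/(kA) = 0.0023/(213×21.3) = 5.07×10^-7 K/W
R_copper = L/(kA) = 0.0026/(391×21.3) = 3.122×10^-7 K/W
R_outer film = 1/(h_o·A) = 1/(18×21.3) = 0.002608 K/W
Sum of the known resistances R_other = 0.002609 K/W
Required total resistance R_tot = ΔT/Q_allow = 211/25000 = 0.00844 K/W
R_calcium silicate = R_tot − R_other = 0.005831 K/W
L = R·k·A = 0.005831×0.0563×21.3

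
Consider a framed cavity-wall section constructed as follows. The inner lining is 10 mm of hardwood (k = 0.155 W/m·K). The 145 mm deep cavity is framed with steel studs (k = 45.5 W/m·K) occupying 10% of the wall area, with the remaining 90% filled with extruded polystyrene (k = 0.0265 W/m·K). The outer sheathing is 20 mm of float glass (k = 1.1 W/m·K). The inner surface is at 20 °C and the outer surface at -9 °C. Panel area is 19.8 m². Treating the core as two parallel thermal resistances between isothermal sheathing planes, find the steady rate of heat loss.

Sheathing layers in series; stud and cavity paths in parallel between them.
R_inner = 0.01/(0.155×19.8) = 0.003258 K/W
R_stud  = 0.145/(45.5×0.1×19.8) = 0.00161 K/W
R_cav   = 0.145/(0.0265×0.9×19.8) = 0.3071 K/W
1/R_core = 1/R_stud + 1/R_cav → R_core = 0.001601 K/W
R_outer = 0.02/(1.1×19.8) = 9.183×10^-4 K/W
R_total = 0.005778 K/W
Q = ΔT/R_total = 29/0.005778

Q ≈ 5020 W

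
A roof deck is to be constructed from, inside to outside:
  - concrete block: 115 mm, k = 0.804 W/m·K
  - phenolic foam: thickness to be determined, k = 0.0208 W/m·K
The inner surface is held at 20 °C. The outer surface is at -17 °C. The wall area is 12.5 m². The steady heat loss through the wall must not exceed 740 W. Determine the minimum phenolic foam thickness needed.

Series thermal resistances:
R_concrete block = L/(kA) = 0.115/(0.804×12.5) = 0.01144 K/W
Sum of the known resistances R_other = 0.01144 K/W
Required total resistance R_tot = ΔT/Q_allow = 37/740 = 0.05 K/W
R_phenolic foam = R_tot − R_other = 0.03856 K/W
L = R·k·A = 0.03856×0.0208×12.5

L ≈ 10 mm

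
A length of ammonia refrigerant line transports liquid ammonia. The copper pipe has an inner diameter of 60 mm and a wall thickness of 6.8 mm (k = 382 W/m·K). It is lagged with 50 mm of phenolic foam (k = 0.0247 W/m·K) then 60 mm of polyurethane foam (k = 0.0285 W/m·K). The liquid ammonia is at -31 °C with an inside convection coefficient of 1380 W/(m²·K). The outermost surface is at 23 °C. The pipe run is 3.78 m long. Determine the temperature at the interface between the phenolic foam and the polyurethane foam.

T ≈ 4.29 °C

Radial resistances (cylindrical: R_cond = ln(r_o/r_i)/(2πkL), R_conv = 1/(h·2πrL)):
R_inner film = 1/(h_i·2πr₁L) = 1/(1380×2π×0.03×3.78) = 0.001017 K/W
R_copper pipe wall = ln(36.8/30)/(2π×382×3.78) = 2.252×10^-5 K/W
R_phenolic foam = ln(86.8/36.8)/(2π×0.0247×3.78) = 1.463 K/W
R_polyurethane foam = ln(146.8/86.8)/(2π×0.0285×3.78) = 0.7763 K/W
R_total = 2.24 K/W
Q = ΔT/R_total = 54/2.24
Q = 24.1 W
T_interface = T_inner + Q·ΣR(inner→interface) = -31 + 24.1×1.464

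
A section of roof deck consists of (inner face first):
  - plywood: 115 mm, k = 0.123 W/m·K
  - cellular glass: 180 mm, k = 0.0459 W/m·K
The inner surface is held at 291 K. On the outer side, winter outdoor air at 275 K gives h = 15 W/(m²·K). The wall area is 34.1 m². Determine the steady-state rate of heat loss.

Using the resistance-network approach (series):
R_plywood = L/(kA) = 0.115/(0.123×34.1) = 0.02742 K/W
R_cellular glass = L/(kA) = 0.18/(0.0459×34.1) = 0.115 K/W
R_outer film = 1/(h_o·A) = 1/(15×34.1) = 0.001955 K/W
R_total = 0.1444 K/W
Q = ΔT / R_total = 16 / 0.1444

Q ≈ 111 W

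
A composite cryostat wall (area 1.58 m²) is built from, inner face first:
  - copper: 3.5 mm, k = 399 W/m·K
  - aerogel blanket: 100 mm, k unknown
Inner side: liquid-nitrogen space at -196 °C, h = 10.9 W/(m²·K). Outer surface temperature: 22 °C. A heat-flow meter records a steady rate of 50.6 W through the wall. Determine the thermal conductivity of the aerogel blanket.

Using the resistance-network approach (series):
R_inner film = 1/(h_i·A) = 1/(10.9×1.58) = 0.05807 K/W
R_copper = L/(kA) = 0.0035/(399×1.58) = 5.552×10^-6 K/W
Sum of known resistances R_other = 0.05807 K/W
Total R = ΔT/Q = 218/50.6 = 4.308 K/W
R_aerogel blanket = R_total − R_other = 4.25 K/W
k = L/(R·A) = 0.1/(4.25×1.58)

k ≈ 0.0149 W/(m·K)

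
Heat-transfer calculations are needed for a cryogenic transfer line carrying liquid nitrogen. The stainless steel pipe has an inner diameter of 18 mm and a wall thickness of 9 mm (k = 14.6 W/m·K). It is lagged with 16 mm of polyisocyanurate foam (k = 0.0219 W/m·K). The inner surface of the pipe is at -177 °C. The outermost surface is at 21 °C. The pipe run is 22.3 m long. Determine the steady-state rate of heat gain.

Q ≈ 954 W

Treating each annulus and film as a series resistance:
R_stainless steel pipe wall = ln(18/9)/(2π×14.6×22.3) = 3.388×10^-4 K/W
R_polyisocyanurate foam = ln(34/18)/(2π×0.0219×22.3) = 0.2073 K/W
R_total = 0.2076 K/W
Q = ΔT/R_total = 198/0.2076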